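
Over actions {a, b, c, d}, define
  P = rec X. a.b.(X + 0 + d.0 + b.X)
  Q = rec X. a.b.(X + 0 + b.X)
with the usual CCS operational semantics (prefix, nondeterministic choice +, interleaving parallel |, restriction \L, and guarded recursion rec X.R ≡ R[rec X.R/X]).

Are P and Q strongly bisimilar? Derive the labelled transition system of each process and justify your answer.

not bisimilar

P's transition system — 4 states:
  m0 = rec X. a.b.(X + 0 + d.0 + b.X) → --a--▸ m1
  m1 = b.((rec X. a.b.(X + 0 + d.0 + b.X)) + 0 + d.0 + b.(rec X. a.b.(X + 0 + d.0 + b.X))) → --b--▸ m2
  m2 = (rec X. a.b.(X + 0 + d.0 + b.X)) + 0 + d.0 + b.(rec X. a.b.(X + 0 + d.0 + b.X)) → --a--▸ m1, --b--▸ m0, --d--▸ m3
  m3 = 0 → ∅
Q's transition system — 3 states:
  n0 = rec X. a.b.(X + 0 + b.X) → --a--▸ n1
  n1 = b.((rec X. a.b.(X + 0 + b.X)) + 0 + b.(rec X. a.b.(X + 0 + b.X))) → --b--▸ n2
  n2 = (rec X. a.b.(X + 0 + b.X)) + 0 + b.(rec X. a.b.(X + 0 + b.X)) → --a--▸ n1, --b--▸ n0
Coarsest stable partition (strong bisimilarity classes):
  B0 = {m0}
  B1 = {m1}
  B2 = {m2}
  B3 = {m3}
  B4 = {n0}
  B5 = {n1}
  B6 = {n2}
m0 ∈ B0, n0 ∈ B4 → different blocks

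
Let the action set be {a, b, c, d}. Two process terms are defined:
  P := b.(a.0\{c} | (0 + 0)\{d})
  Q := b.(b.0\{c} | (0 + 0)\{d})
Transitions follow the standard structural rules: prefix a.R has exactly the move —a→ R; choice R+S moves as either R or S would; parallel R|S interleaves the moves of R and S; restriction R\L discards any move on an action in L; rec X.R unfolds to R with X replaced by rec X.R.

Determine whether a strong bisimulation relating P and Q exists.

not bisimilar

LTS(P): 3 reachable states
  u0 = b.(a.0\{c} | (0 + 0)\{d}) ⊢ -b-> u1
  u1 = a.0\{c} | (0 + 0)\{d} ⊢ -a-> u2
  u2 = 0\{c} | (0 + 0)\{d} ⊢ ∅
LTS(Q): 3 reachable states
  v0 = b.(b.0\{c} | (0 + 0)\{d}) ⊢ -b-> v1
  v1 = b.0\{c} | (0 + 0)\{d} ⊢ -b-> v2
  v2 = 0\{c} | (0 + 0)\{d} ⊢ ∅
Coarsest stable partition (strong bisimilarity classes):
  B0 = {u0}
  B1 = {u1}
  B2 = {u2, v2}
  B3 = {v0}
  B4 = {v1}
u0 ∈ B0, v0 ∈ B3 → different blocks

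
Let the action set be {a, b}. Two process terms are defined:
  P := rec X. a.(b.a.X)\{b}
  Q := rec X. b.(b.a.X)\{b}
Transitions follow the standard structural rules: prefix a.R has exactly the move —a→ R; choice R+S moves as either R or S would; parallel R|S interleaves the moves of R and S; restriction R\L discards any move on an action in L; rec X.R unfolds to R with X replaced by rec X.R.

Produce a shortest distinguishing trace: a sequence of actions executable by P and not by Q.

a

Reachable graph of P (2 states):
  u0 = rec X. a.(b.a.X)\{b} → —a→ u1
  u1 = (b.a.(rec X. a.(b.a.X)\{b}))\{b} → ∅
Reachable graph of Q (2 states):
  v0 = rec X. b.(b.a.X)\{b} → —b→ v1
  v1 = (b.a.(rec X. b.(b.a.X)\{b}))\{b} → ∅
Executing a from P (initial set {u0}):
  step 1 (a): {u1}
  — P admits the full trace.
Executing a from Q (initial set {v0}):
  step 1 (a): no successor for Q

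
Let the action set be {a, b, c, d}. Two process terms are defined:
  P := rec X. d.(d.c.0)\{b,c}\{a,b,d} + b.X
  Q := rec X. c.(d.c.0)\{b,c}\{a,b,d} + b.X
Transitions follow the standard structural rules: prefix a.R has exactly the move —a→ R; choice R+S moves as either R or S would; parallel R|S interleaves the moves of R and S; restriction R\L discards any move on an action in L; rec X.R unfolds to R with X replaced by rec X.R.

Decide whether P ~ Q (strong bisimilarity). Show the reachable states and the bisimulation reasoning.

P ≁ Q

LTS(P): 2 reachable states
  p0 = rec X. d.(d.c.0)\{b,c}\{a,b,d} + b.X → —b→ p0, —d→ p1
  p1 = (d.c.0)\{b,c}\{a,b,d} → (no moves)
LTS(Q): 2 reachable states
  q0 = rec X. c.(d.c.0)\{b,c}\{a,b,d} + b.X → —b→ q0, —c→ q1
  q1 = (d.c.0)\{b,c}\{a,b,d} → (no moves)
Bisimilarity quotient blocks:
  B0 = {p0}
  B1 = {p1, q1}
  B2 = {q0}
p0 ∈ B0, q0 ∈ B2 → different blocks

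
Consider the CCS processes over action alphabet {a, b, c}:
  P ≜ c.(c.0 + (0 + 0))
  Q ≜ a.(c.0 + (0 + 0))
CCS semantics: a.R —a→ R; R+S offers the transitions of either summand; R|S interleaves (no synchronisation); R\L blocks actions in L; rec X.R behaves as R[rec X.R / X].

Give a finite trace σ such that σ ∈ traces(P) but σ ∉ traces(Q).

LTS(P): 3 reachable states
  p0 = c.(c.0 + (0 + 0)) has moves -c-> p1
  p1 = c.0 + (0 + 0) has moves -c-> p2
  p2 = 0 has moves (no moves)
LTS(Q): 3 reachable states
  q0 = a.(c.0 + (0 + 0)) has moves -a-> q1
  q1 = c.0 + (0 + 0) has moves -c-> q2
  q2 = 0 has moves (no moves)
Run σ = ⟨c⟩ on P: start {p0}
  after c @ step 1: {p1}
  ✓ P
Run σ = ⟨c⟩ on Q: start {q0}
  after c @ step 1: no successor for Q

c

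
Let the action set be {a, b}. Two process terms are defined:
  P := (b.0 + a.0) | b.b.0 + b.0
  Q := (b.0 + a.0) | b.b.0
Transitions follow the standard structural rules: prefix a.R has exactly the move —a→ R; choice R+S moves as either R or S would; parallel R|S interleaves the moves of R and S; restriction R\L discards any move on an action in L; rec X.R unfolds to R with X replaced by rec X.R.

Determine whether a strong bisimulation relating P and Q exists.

P's transition system — 7 states:
  s0 = (b.0 + a.0) | b.b.0 + b.0 has moves -a-> s1, -b-> s1, -b-> s2, -b-> s3
  s1 = 0 | b.b.0 has moves -b-> s4
  s2 = (b.0 + a.0) | b.0 has moves -a-> s4, -b-> s4, -b-> s5
  s3 = 0 has moves deadlocked
  s4 = 0 | b.0 has moves -b-> s6
  s5 = (b.0 + a.0) | 0 has moves -a-> s6, -b-> s6
  s6 = 0 | 0 has moves deadlocked
Q's transition system — 6 states:
  t0 = (b.0 + a.0) | b.b.0 has moves -a-> t1, -b-> t1, -b-> t2
  t1 = 0 | b.b.0 has moves -b-> t3
  t2 = (b.0 + a.0) | b.0 has moves -a-> t3, -b-> t3, -b-> t4
  t3 = 0 | b.0 has moves -b-> t5
  t4 = (b.0 + a.0) | 0 has moves -a-> t5, -b-> t5
  t5 = 0 | 0 has moves deadlocked
Bisimilarity quotient blocks:
  B0 = {s0}
  B1 = {s2, t2}
  B2 = {s4, t3}
  B3 = {s3, s6, t5}
  B4 = {s5, t4}
  B5 = {s1, t1}
  B6 = {t0}
s0 ∈ B0, t0 ∈ B6 → different blocks

P ≁ Q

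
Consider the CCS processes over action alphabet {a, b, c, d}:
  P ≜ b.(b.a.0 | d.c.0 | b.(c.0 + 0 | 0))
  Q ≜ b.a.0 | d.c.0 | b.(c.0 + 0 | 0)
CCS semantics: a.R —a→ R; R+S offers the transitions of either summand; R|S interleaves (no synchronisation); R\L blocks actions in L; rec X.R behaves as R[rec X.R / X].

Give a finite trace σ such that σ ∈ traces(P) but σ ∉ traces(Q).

Reachable graph of P (28 states):
  s0 = b.(b.a.0 | d.c.0 | b.(c.0 + 0 | 0)) | --b--▸ s1
  s1 = b.a.0 | d.c.0 | b.(c.0 + 0 | 0) | --b--▸ s2, --b--▸ s3, --d--▸ s4
  s2 = a.0 | d.c.0 | b.(c.0 + 0 | 0) | --a--▸ s5, --b--▸ s6, --d--▸ s7
  s3 = b.a.0 | d.c.0 | (c.0 + 0 | 0) | --b--▸ s6, --c--▸ s8, --d--▸ s9
  s4 = b.a.0 | c.0 | b.(c.0 + 0 | 0) | --b--▸ s7, --b--▸ s9, --c--▸ s10
  s5 = 0 | d.c.0 | b.(c.0 + 0 | 0) | --b--▸ s11, --d--▸ s12
  s6 = a.0 | d.c.0 | (c.0 + 0 | 0) | --a--▸ s11, --c--▸ s13, --d--▸ s14
  s7 = a.0 | c.0 | b.(c.0 + 0 | 0) | --a--▸ s12, --b--▸ s14, --c--▸ s15
  s8 = b.a.0 | d.c.0 | 0 | --b--▸ s13, --d--▸ s16
  s9 = b.a.0 | c.0 | (c.0 + 0 | 0) | --b--▸ s14, --c--▸ s16, --c--▸ s17
  s10 = b.a.0 | 0 | b.(c.0 + 0 | 0) | --b--▸ s15, --b--▸ s17
  s11 = 0 | d.c.0 | (c.0 + 0 | 0) | --c--▸ s18, --d--▸ s19
  s12 = 0 | c.0 | b.(c.0 + 0 | 0) | --b--▸ s19, --c--▸ s20
  s13 = a.0 | d.c.0 | 0 | --a--▸ s18, --d--▸ s21
  s14 = a.0 | c.0 | (c.0 + 0 | 0) | --a--▸ s19, --c--▸ s21, --c--▸ s22
  s15 = a.0 | 0 | b.(c.0 + 0 | 0) | --a--▸ s20, --b--▸ s22
  s16 = b.a.0 | c.0 | 0 | --b--▸ s21, --c--▸ s23
  s17 = b.a.0 | 0 | (c.0 + 0 | 0) | --b--▸ s22, --c--▸ s23
  s18 = 0 | d.c.0 | 0 | --d--▸ s24
  s19 = 0 | c.0 | (c.0 + 0 | 0) | --c--▸ s24, --c--▸ s25
  s20 = 0 | 0 | b.(c.0 + 0 | 0) | --b--▸ s25
  s21 = a.0 | c.0 | 0 | --a--▸ s24, --c--▸ s26
  s22 = a.0 | 0 | (c.0 + 0 | 0) | --a--▸ s25, --c--▸ s26
  s23 = b.a.0 | 0 | 0 | --b--▸ s26
  s24 = 0 | c.0 | 0 | --c--▸ s27
  s25 = 0 | 0 | (c.0 + 0 | 0) | --c--▸ s27
  s26 = a.0 | 0 | 0 | --a--▸ s27
  s27 = 0 | 0 | 0 | ∅
Reachable graph of Q (27 states):
  t0 = b.a.0 | d.c.0 | b.(c.0 + 0 | 0) | --b--▸ t1, --b--▸ t2, --d--▸ t3
  t1 = a.0 | d.c.0 | b.(c.0 + 0 | 0) | --a--▸ t4, --b--▸ t5, --d--▸ t6
  t2 = b.a.0 | d.c.0 | (c.0 + 0 | 0) | --b--▸ t5, --c--▸ t7, --d--▸ t8
  t3 = b.a.0 | c.0 | b.(c.0 + 0 | 0) | --b--▸ t6, --b--▸ t8, --c--▸ t9
  t4 = 0 | d.c.0 | b.(c.0 + 0 | 0) | --b--▸ t10, --d--▸ t11
  t5 = a.0 | d.c.0 | (c.0 + 0 | 0) | --a--▸ t10, --c--▸ t12, --d--▸ t13
  t6 = a.0 | c.0 | b.(c.0 + 0 | 0) | --a--▸ t11, --b--▸ t13, --c--▸ t14
  t7 = b.a.0 | d.c.0 | 0 | --b--▸ t12, --d--▸ t15
  t8 = b.a.0 | c.0 | (c.0 + 0 | 0) | --b--▸ t13, --c--▸ t15, --c--▸ t16
  t9 = b.a.0 | 0 | b.(c.0 + 0 | 0) | --b--▸ t14, --b--▸ t16
  t10 = 0 | d.c.0 | (c.0 + 0 | 0) | --c--▸ t17, --d--▸ t18
  t11 = 0 | c.0 | b.(c.0 + 0 | 0) | --b--▸ t18, --c--▸ t19
  t12 = a.0 | d.c.0 | 0 | --a--▸ t17, --d--▸ t20
  t13 = a.0 | c.0 | (c.0 + 0 | 0) | --a--▸ t18, --c--▸ t20, --c--▸ t21
  t14 = a.0 | 0 | b.(c.0 + 0 | 0) | --a--▸ t19, --b--▸ t21
  t15 = b.a.0 | c.0 | 0 | --b--▸ t20, --c--▸ t22
  t16 = b.a.0 | 0 | (c.0 + 0 | 0) | --b--▸ t21, --c--▸ t22
  t17 = 0 | d.c.0 | 0 | --d--▸ t23
  t18 = 0 | c.0 | (c.0 + 0 | 0) | --c--▸ t23, --c--▸ t24
  t19 = 0 | 0 | b.(c.0 + 0 | 0) | --b--▸ t24
  t20 = a.0 | c.0 | 0 | --a--▸ t23, --c--▸ t25
  t21 = a.0 | 0 | (c.0 + 0 | 0) | --a--▸ t24, --c--▸ t25
  t22 = b.a.0 | 0 | 0 | --b--▸ t25
  t23 = 0 | c.0 | 0 | --c--▸ t26
  t24 = 0 | 0 | (c.0 + 0 | 0) | --c--▸ t26
  t25 = a.0 | 0 | 0 | --a--▸ t26
  t26 = 0 | 0 | 0 | ∅
Run σ = ⟨bbb⟩ on P: start {s0}
  step 1 (b): {s1}
  step 2 (b): {s2, s3}
  step 3 (b): {s6}
  — P admits the full trace.
Run σ = ⟨bbb⟩ on Q: start {t0}
  step 1 (b): {t1, t2}
  step 2 (b): {t5}
  step 3 (b): ∅ (Q stuck)

bbb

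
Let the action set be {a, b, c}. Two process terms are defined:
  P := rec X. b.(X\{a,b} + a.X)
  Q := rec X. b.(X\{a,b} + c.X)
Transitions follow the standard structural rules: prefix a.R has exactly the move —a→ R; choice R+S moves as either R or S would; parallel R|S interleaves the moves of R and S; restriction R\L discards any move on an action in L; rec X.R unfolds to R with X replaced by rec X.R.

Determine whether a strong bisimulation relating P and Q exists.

LTS(P): 2 reachable states
  s0 = rec X. b.(X\{a,b} + a.X) | -b-> s1
  s1 = (rec X. b.(X\{a,b} + a.X))\{a,b} + a.(rec X. b.(X\{a,b} + a.X)) | -a-> s0
LTS(Q): 2 reachable states
  t0 = rec X. b.(X\{a,b} + c.X) | -b-> t1
  t1 = (rec X. b.(X\{a,b} + c.X))\{a,b} + c.(rec X. b.(X\{a,b} + c.X)) | -c-> t0
Coarsest stable partition (strong bisimilarity classes):
  B0 = {s0}
  B1 = {s1}
  B2 = {t0}
  B3 = {t1}
s0 ∈ B0, t0 ∈ B2 → different blocks

P ≁ Q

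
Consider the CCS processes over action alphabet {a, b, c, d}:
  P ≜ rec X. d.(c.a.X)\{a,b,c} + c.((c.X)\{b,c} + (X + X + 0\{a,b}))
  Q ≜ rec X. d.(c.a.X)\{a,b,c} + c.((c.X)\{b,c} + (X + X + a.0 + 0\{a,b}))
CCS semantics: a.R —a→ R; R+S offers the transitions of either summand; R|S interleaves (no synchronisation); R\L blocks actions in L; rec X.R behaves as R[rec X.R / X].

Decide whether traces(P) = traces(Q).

trace-distinct — witness ⟨ca⟩

LTS(P): 3 reachable states
  m0 = rec X. d.(c.a.X)\{a,b,c} + c.((c.X)\{b,c} + (X + X + 0\{a,b})) ⊢ ··c··> m1, ··d··> m2
  m1 = (c.(rec X. d.(c.a.X)\{a,b,c} + c.((c.X)\{b,c} + (X + X + 0\{a,b}))))\{b,c} + ((rec X. d.(c.a.X)\{a,b,c} + c.((c.X)\{b,c} + (X + X + 0\{a,b}))) + (rec X. d.(c.a.X)\{a,b,c} + c.((c.X)\{b,c} + (X + X + 0\{a,b}))) + 0\{a,b}) ⊢ ··c··> m1, ··d··> m2
  m2 = (c.a.(rec X. d.(c.a.X)\{a,b,c} + c.((c.X)\{b,c} + (X + X + 0\{a,b}))))\{a,b,c} ⊢ (no moves)
LTS(Q): 4 reachable states
  n0 = rec X. d.(c.a.X)\{a,b,c} + c.((c.X)\{b,c} + (X + X + a.0 + 0\{a,b})) ⊢ ··c··> n1, ··d··> n2
  n1 = (c.(rec X. d.(c.a.X)\{a,b,c} + c.((c.X)\{b,c} + (X + X + a.0 + 0\{a,b}))))\{b,c} + ((rec X. d.(c.a.X)\{a,b,c} + c.((c.X)\{b,c} + (X + X + a.0 + 0\{a,b}))) + (rec X. d.(c.a.X)\{a,b,c} + c.((c.X)\{b,c} + (X + X + a.0 + 0\{a,b}))) + a.0 + 0\{a,b}) ⊢ ··a··> n3, ··c··> n1, ··d··> n2
  n2 = (c.a.(rec X. d.(c.a.X)\{a,b,c} + c.((c.X)\{b,c} + (X + X + a.0 + 0\{a,b}))))\{a,b,c} ⊢ (no moves)
  n3 = 0 ⊢ (no moves)
Run σ = ⟨ca⟩ on Q: start {n0}
  step 1 (c): {n1}
  step 2 (a): {n3}
  Q completes σ.
Run σ = ⟨ca⟩ on P: start {m0}
  step 1 (c): {m1}
  step 2 (a): ∅ (P stuck)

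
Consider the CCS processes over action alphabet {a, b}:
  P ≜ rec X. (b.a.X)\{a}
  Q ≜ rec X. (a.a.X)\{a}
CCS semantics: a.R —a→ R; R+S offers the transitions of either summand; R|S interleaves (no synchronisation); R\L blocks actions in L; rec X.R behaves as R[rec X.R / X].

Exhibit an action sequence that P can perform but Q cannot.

b

P's transition system — 2 states:
  s0 = rec X. (b.a.X)\{a} | ··b··> s1
  s1 = (a.(rec X. (b.a.X)\{a}))\{a} | ∅
Q's transition system — 1 states:
  t0 = rec X. (a.a.X)\{a} | ∅
Run σ = ⟨b⟩ on P: start {s0}
  after b @ step 1: {s1}
  — P admits the full trace.
Run σ = ⟨b⟩ on Q: start {t0}
  after b @ step 1: ∅ (Q stuck)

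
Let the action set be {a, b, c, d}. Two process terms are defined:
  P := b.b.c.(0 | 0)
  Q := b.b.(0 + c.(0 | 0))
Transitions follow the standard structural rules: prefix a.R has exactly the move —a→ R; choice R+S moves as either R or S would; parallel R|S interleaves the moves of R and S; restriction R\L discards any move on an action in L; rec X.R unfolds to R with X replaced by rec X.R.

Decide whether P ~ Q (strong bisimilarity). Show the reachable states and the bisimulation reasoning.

Reachable graph of P (4 states):
  s0 = b.b.c.(0 | 0) has moves ··b··> s1
  s1 = b.c.(0 | 0) has moves ··b··> s2
  s2 = c.(0 | 0) has moves ··c··> s3
  s3 = 0 | 0 has moves ∅
Reachable graph of Q (4 states):
  t0 = b.b.(0 + c.(0 | 0)) has moves ··b··> t1
  t1 = b.(0 + c.(0 | 0)) has moves ··b··> t2
  t2 = 0 + c.(0 | 0) has moves ··c··> t3
  t3 = 0 | 0 has moves ∅
Partition-refinement fixed point:
  B0 = {s0, t0}
  B1 = {s1, t1}
  B2 = {s2, t2}
  B3 = {s3, t3}
s0 ∈ B0, t0 ∈ B0 → same block

bisimilar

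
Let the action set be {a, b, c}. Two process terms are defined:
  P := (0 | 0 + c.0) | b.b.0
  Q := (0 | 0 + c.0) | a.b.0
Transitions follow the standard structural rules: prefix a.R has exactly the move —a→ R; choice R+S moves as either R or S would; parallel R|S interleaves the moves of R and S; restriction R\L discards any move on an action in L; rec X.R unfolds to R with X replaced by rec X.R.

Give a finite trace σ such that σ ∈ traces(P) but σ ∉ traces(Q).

Reachable graph of P (6 states):
  m0 = (0 | 0 + c.0) | b.b.0 → -b-> m1, -c-> m2
  m1 = (0 | 0 + c.0) | b.0 → -b-> m3, -c-> m4
  m2 = 0 | b.b.0 → -b-> m4
  m3 = (0 | 0 + c.0) | 0 → -c-> m5
  m4 = 0 | b.0 → -b-> m5
  m5 = 0 | 0 → ·
Reachable graph of Q (6 states):
  n0 = (0 | 0 + c.0) | a.b.0 → -a-> n1, -c-> n2
  n1 = (0 | 0 + c.0) | b.0 → -b-> n3, -c-> n4
  n2 = 0 | a.b.0 → -a-> n4
  n3 = (0 | 0 + c.0) | 0 → -c-> n5
  n4 = 0 | b.0 → -b-> n5
  n5 = 0 | 0 → ·
Trace ⟨b⟩ through P, begin at {m0}:
  [1] b ⇒ {m1}
  — P admits the full trace.
Trace ⟨b⟩ through Q, begin at {n0}:
  [1] b ⇒ ∅ (Q stuck)

b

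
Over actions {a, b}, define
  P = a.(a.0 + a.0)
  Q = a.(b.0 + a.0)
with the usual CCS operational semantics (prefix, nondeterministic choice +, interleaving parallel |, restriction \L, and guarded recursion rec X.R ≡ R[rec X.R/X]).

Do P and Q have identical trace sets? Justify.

trace-distinct — witness ⟨ab⟩

P's transition system — 3 states:
  u0 = a.(a.0 + a.0) has moves --a--▸ u1
  u1 = a.0 + a.0 has moves --a--▸ u2
  u2 = 0 has moves deadlocked
Q's transition system — 3 states:
  v0 = a.(b.0 + a.0) has moves --a--▸ v1
  v1 = b.0 + a.0 has moves --a--▸ v2, --b--▸ v2
  v2 = 0 has moves deadlocked
Run σ = ⟨ab⟩ on Q: start {v0}
  step 1 (a): {v1}
  step 2 (b): {v2}
  Q completes σ.
Run σ = ⟨ab⟩ on P: start {u0}
  step 1 (a): {u1}
  step 2 (b): ∅  — P cannot continue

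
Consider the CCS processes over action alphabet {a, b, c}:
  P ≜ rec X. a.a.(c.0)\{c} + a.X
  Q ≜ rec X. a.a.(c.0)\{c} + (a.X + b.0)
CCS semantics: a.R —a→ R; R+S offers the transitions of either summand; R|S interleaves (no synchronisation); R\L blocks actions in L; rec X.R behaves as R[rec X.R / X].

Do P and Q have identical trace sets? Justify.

Reachable graph of P (3 states):
  m0 = rec X. a.a.(c.0)\{c} + a.X :: —a→ m0, —a→ m1
  m1 = a.(c.0)\{c} :: —a→ m2
  m2 = (c.0)\{c} :: ∅
Reachable graph of Q (4 states):
  n0 = rec X. a.a.(c.0)\{c} + (a.X + b.0) :: —a→ n0, —a→ n1, —b→ n2
  n1 = a.(c.0)\{c} :: —a→ n3
  n2 = 0 :: ∅
  n3 = (c.0)\{c} :: ∅
Executing b from Q (initial set {n0}):
  after b @ step 1: {n2}
  — Q admits the full trace.
Executing b from P (initial set {m0}):
  after b @ step 1: no successor for P

NO — witness ⟨b⟩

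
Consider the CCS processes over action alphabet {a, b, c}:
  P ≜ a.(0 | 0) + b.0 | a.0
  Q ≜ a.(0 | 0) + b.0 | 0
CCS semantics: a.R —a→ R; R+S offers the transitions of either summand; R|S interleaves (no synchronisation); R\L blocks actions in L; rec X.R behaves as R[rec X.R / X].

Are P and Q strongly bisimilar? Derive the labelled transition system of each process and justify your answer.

P ≁ Q

P's transition system — 4 states:
  m0 = a.(0 | 0) + b.0 | a.0 ⊢ --a--▸ m1, --a--▸ m2, --b--▸ m3
  m1 = 0 | 0 ⊢ (no moves)
  m2 = b.0 | 0 ⊢ --b--▸ m1
  m3 = 0 | a.0 ⊢ --a--▸ m1
Q's transition system — 2 states:
  n0 = a.(0 | 0) + b.0 | 0 ⊢ --a--▸ n1, --b--▸ n1
  n1 = 0 | 0 ⊢ (no moves)
Coarsest stable partition (strong bisimilarity classes):
  B0 = {m0}
  B1 = {m1, n1}
  B2 = {m3}
  B3 = {m2}
  B4 = {n0}
m0 ∈ B0, n0 ∈ B4 → different blocks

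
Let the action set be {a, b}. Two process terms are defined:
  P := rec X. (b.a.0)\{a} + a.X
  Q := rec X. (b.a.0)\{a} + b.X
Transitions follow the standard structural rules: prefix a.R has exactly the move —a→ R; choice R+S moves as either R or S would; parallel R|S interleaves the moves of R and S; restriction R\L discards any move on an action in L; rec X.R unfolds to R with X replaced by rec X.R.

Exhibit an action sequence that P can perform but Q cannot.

a

Reachable graph of P (2 states):
  m0 = rec X. (b.a.0)\{a} + a.X :: =a=> m0, =b=> m1
  m1 = (a.0)\{a} :: ·
Reachable graph of Q (2 states):
  n0 = rec X. (b.a.0)\{a} + b.X :: =b=> n0, =b=> n1
  n1 = (a.0)\{a} :: ·
Executing a from P (initial set {m0}):
  after a @ step 1: {m0}
  — P admits the full trace.
Executing a from Q (initial set {n0}):
  after a @ step 1: no successor for Q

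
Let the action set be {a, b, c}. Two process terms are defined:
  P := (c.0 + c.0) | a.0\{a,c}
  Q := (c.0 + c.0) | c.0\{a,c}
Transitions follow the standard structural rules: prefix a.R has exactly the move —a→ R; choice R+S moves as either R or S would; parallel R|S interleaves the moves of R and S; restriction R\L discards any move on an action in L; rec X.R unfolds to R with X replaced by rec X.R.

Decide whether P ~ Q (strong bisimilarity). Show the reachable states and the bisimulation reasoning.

Reachable graph of P (4 states):
  m0 = (c.0 + c.0) | a.0\{a,c} → =a=> m1, =c=> m2
  m1 = (c.0 + c.0) | 0\{a,c} → =c=> m3
  m2 = 0 | a.0\{a,c} → =a=> m3
  m3 = 0 | 0\{a,c} → (no moves)
Reachable graph of Q (4 states):
  n0 = (c.0 + c.0) | c.0\{a,c} → =c=> n1, =c=> n2
  n1 = (c.0 + c.0) | 0\{a,c} → =c=> n3
  n2 = 0 | c.0\{a,c} → =c=> n3
  n3 = 0 | 0\{a,c} → (no moves)
Coarsest stable partition (strong bisimilarity classes):
  B0 = {m0}
  B1 = {m1, n1, n2}
  B2 = {m3, n3}
  B3 = {m2}
  B4 = {n0}
m0 ∈ B0, n0 ∈ B4 → different blocks

NO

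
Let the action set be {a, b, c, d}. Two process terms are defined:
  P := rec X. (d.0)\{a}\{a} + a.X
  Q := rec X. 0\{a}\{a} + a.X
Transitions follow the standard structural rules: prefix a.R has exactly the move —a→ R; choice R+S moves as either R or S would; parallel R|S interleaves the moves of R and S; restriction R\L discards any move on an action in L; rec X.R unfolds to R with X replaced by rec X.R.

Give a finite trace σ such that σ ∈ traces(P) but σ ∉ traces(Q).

d

Reachable graph of P (2 states):
  p0 = rec X. (d.0)\{a}\{a} + a.X → ··a··> p0, ··d··> p1
  p1 = 0\{a}\{a} → ∅
Reachable graph of Q (1 states):
  q0 = rec X. 0\{a}\{a} + a.X → ··a··> q0
Trace ⟨d⟩ through P, begin at {p0}:
  [1] d ⇒ {p1}
  — P admits the full trace.
Trace ⟨d⟩ through Q, begin at {q0}:
  [1] d ⇒ no successor for Q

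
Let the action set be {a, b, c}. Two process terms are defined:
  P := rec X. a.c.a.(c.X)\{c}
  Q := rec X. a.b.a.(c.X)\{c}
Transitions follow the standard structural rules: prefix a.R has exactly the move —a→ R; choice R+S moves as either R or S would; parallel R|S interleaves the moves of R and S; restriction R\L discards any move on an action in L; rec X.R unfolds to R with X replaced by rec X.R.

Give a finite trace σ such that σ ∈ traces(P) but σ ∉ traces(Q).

Reachable graph of P (4 states):
  s0 = rec X. a.c.a.(c.X)\{c} | =a=> s1
  s1 = c.a.(c.(rec X. a.c.a.(c.X)\{c}))\{c} | =c=> s2
  s2 = a.(c.(rec X. a.c.a.(c.X)\{c}))\{c} | =a=> s3
  s3 = (c.(rec X. a.c.a.(c.X)\{c}))\{c} | ∅
Reachable graph of Q (4 states):
  t0 = rec X. a.b.a.(c.X)\{c} | =a=> t1
  t1 = b.a.(c.(rec X. a.b.a.(c.X)\{c}))\{c} | =b=> t2
  t2 = a.(c.(rec X. a.b.a.(c.X)\{c}))\{c} | =a=> t3
  t3 = (c.(rec X. a.b.a.(c.X)\{c}))\{c} | ∅
Run σ = ⟨ac⟩ on P: start {s0}
  [1] a ⇒ {s1}
  [2] c ⇒ {s2}
  P completes σ.
Run σ = ⟨ac⟩ on Q: start {t0}
  [1] a ⇒ {t1}
  [2] c ⇒ no successor for Q

ac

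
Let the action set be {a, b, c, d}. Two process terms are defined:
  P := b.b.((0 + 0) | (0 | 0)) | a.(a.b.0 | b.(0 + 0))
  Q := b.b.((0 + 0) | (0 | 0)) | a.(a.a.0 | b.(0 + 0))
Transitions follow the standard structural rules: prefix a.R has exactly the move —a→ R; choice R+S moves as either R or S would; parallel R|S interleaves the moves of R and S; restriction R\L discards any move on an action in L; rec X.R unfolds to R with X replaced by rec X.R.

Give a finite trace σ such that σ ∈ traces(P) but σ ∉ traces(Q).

aabbbb

Reachable graph of P (21 states):
  p0 = b.b.((0 + 0) | (0 | 0)) | a.(a.b.0 | b.(0 + 0)) :: --a--▸ p1, --b--▸ p2
  p1 = b.b.((0 + 0) | (0 | 0)) | (a.b.0 | b.(0 + 0)) :: --a--▸ p3, --b--▸ p4, --b--▸ p5
  p2 = b.((0 + 0) | (0 | 0)) | a.(a.b.0 | b.(0 + 0)) :: --a--▸ p4, --b--▸ p6
  p3 = b.b.((0 + 0) | (0 | 0)) | (b.0 | b.(0 + 0)) :: --b--▸ p7, --b--▸ p8, --b--▸ p9
  p4 = b.((0 + 0) | (0 | 0)) | (a.b.0 | b.(0 + 0)) :: --a--▸ p7, --b--▸ p10, --b--▸ p11
  p5 = b.b.((0 + 0) | (0 | 0)) | (a.b.0 | (0 + 0)) :: --a--▸ p9, --b--▸ p11
  p6 = (0 + 0) | (0 | 0) | a.(a.b.0 | b.(0 + 0)) :: --a--▸ p10
  p7 = b.((0 + 0) | (0 | 0)) | (b.0 | b.(0 + 0)) :: --b--▸ p12, --b--▸ p13, --b--▸ p14
  p8 = b.b.((0 + 0) | (0 | 0)) | (0 | b.(0 + 0)) :: --b--▸ p13, --b--▸ p15
  p9 = b.b.((0 + 0) | (0 | 0)) | (b.0 | (0 + 0)) :: --b--▸ p14, --b--▸ p15
  p10 = (0 + 0) | (0 | 0) | (a.b.0 | b.(0 + 0)) :: --a--▸ p12, --b--▸ p16
  p11 = b.((0 + 0) | (0 | 0)) | (a.b.0 | (0 + 0)) :: --a--▸ p14, --b--▸ p16
  p12 = (0 + 0) | (0 | 0) | (b.0 | b.(0 + 0)) :: --b--▸ p17, --b--▸ p18
  p13 = b.((0 + 0) | (0 | 0)) | (0 | b.(0 + 0)) :: --b--▸ p17, --b--▸ p19
  p14 = b.((0 + 0) | (0 | 0)) | (b.0 | (0 + 0)) :: --b--▸ p18, --b--▸ p19
  p15 = b.b.((0 + 0) | (0 | 0)) | (0 | (0 + 0)) :: --b--▸ p19
  p16 = (0 + 0) | (0 | 0) | (a.b.0 | (0 + 0)) :: --a--▸ p18
  p17 = (0 + 0) | (0 | 0) | (0 | b.(0 + 0)) :: --b--▸ p20
  p18 = (0 + 0) | (0 | 0) | (b.0 | (0 + 0)) :: --b--▸ p20
  p19 = b.((0 + 0) | (0 | 0)) | (0 | (0 + 0)) :: --b--▸ p20
  p20 = (0 + 0) | (0 | 0) | (0 | (0 + 0)) :: deadlocked
Reachable graph of Q (21 states):
  q0 = b.b.((0 + 0) | (0 | 0)) | a.(a.a.0 | b.(0 + 0)) :: --a--▸ q1, --b--▸ q2
  q1 = b.b.((0 + 0) | (0 | 0)) | (a.a.0 | b.(0 + 0)) :: --a--▸ q3, --b--▸ q4, --b--▸ q5
  q2 = b.((0 + 0) | (0 | 0)) | a.(a.a.0 | b.(0 + 0)) :: --a--▸ q4, --b--▸ q6
  q3 = b.b.((0 + 0) | (0 | 0)) | (a.0 | b.(0 + 0)) :: --a--▸ q7, --b--▸ q8, --b--▸ q9
  q4 = b.((0 + 0) | (0 | 0)) | (a.a.0 | b.(0 + 0)) :: --a--▸ q8, --b--▸ q10, --b--▸ q11
  q5 = b.b.((0 + 0) | (0 | 0)) | (a.a.0 | (0 + 0)) :: --a--▸ q9, --b--▸ q11
  q6 = (0 + 0) | (0 | 0) | a.(a.a.0 | b.(0 + 0)) :: --a--▸ q10
  q7 = b.b.((0 + 0) | (0 | 0)) | (0 | b.(0 + 0)) :: --b--▸ q12, --b--▸ q13
  q8 = b.((0 + 0) | (0 | 0)) | (a.0 | b.(0 + 0)) :: --a--▸ q12, --b--▸ q14, --b--▸ q15
  q9 = b.b.((0 + 0) | (0 | 0)) | (a.0 | (0 + 0)) :: --a--▸ q13, --b--▸ q15
  q10 = (0 + 0) | (0 | 0) | (a.a.0 | b.(0 + 0)) :: --a--▸ q14, --b--▸ q16
  q11 = b.((0 + 0) | (0 | 0)) | (a.a.0 | (0 + 0)) :: --a--▸ q15, --b--▸ q16
  q12 = b.((0 + 0) | (0 | 0)) | (0 | b.(0 + 0)) :: --b--▸ q17, --b--▸ q18
  q13 = b.b.((0 + 0) | (0 | 0)) | (0 | (0 + 0)) :: --b--▸ q18
  q14 = (0 + 0) | (0 | 0) | (a.0 | b.(0 + 0)) :: --a--▸ q17, --b--▸ q19
  q15 = b.((0 + 0) | (0 | 0)) | (a.0 | (0 + 0)) :: --a--▸ q18, --b--▸ q19
  q16 = (0 + 0) | (0 | 0) | (a.a.0 | (0 + 0)) :: --a--▸ q19
  q17 = (0 + 0) | (0 | 0) | (0 | b.(0 + 0)) :: --b--▸ q20
  q18 = b.((0 + 0) | (0 | 0)) | (0 | (0 + 0)) :: --b--▸ q20
  q19 = (0 + 0) | (0 | 0) | (a.0 | (0 + 0)) :: --a--▸ q20
  q20 = (0 + 0) | (0 | 0) | (0 | (0 + 0)) :: deadlocked
Executing aabbbb from P (initial set {p0}):
  [1] a ⇒ {p1}
  [2] a ⇒ {p3}
  [3] b ⇒ {p7, p8, p9}
  [4] b ⇒ {p12, p13, p14, p15}
  [5] b ⇒ {p17, p18, p19}
  [6] b ⇒ {p20}
  — P admits the full trace.
Executing aabbbb from Q (initial set {q0}):
  [1] a ⇒ {q1}
  [2] a ⇒ {q3}
  [3] b ⇒ {q8, q9}
  [4] b ⇒ {q14, q15}
  [5] b ⇒ {q19}
  [6] b ⇒ ∅  — Q cannot continue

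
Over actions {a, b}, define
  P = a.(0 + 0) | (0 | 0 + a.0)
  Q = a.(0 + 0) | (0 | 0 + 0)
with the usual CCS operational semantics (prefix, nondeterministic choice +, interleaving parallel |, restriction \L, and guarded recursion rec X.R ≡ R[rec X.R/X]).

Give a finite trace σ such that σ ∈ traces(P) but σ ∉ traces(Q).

LTS(P): 4 reachable states
  p0 = a.(0 + 0) | (0 | 0 + a.0) ⊢ —a→ p1, —a→ p2
  p1 = (0 + 0) | (0 | 0 + a.0) ⊢ —a→ p3
  p2 = a.(0 + 0) | 0 ⊢ —a→ p3
  p3 = (0 + 0) | 0 ⊢ ·
LTS(Q): 2 reachable states
  q0 = a.(0 + 0) | (0 | 0 + 0) ⊢ —a→ q1
  q1 = (0 + 0) | (0 | 0 + 0) ⊢ ·
Trace ⟨aa⟩ through P, begin at {p0}:
  after a @ step 1: {p1, p2}
  after a @ step 2: {p3}
  ✓ P
Trace ⟨aa⟩ through Q, begin at {q0}:
  after a @ step 1: {q1}
  after a @ step 2: no successor for Q

aa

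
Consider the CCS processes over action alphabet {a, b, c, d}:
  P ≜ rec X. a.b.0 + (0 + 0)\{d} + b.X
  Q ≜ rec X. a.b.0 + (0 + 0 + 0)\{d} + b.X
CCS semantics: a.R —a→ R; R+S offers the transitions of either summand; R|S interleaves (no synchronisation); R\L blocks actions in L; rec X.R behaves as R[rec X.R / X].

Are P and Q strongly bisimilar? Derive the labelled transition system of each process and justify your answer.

YES

P's transition system — 3 states:
  p0 = rec X. a.b.0 + (0 + 0)\{d} + b.X :: —a→ p1, —b→ p0
  p1 = b.0 :: —b→ p2
  p2 = 0 :: ∅
Q's transition system — 3 states:
  q0 = rec X. a.b.0 + (0 + 0 + 0)\{d} + b.X :: —a→ q1, —b→ q0
  q1 = b.0 :: —b→ q2
  q2 = 0 :: ∅
Bisimilarity quotient blocks:
  B0 = {p0, q0}
  B1 = {p1, q1}
  B2 = {p2, q2}
p0 ∈ B0, q0 ∈ B0 → same block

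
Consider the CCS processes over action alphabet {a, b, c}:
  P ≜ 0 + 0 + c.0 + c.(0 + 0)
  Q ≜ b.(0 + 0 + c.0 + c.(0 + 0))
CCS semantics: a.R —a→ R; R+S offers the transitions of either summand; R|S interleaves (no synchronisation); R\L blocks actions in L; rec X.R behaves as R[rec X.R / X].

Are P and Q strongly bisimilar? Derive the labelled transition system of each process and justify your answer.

not bisimilar

LTS(P): 3 reachable states
  s0 = 0 + 0 + c.0 + c.(0 + 0) ⊢ =c=> s1, =c=> s2
  s1 = 0 ⊢ stopped
  s2 = 0 + 0 ⊢ stopped
LTS(Q): 4 reachable states
  t0 = b.(0 + 0 + c.0 + c.(0 + 0)) ⊢ =b=> t1
  t1 = 0 + 0 + c.0 + c.(0 + 0) ⊢ =c=> t2, =c=> t3
  t2 = 0 ⊢ stopped
  t3 = 0 + 0 ⊢ stopped
Partition-refinement fixed point:
  B0 = {s0, t1}
  B1 = {s1, s2, t2, t3}
  B2 = {t0}
s0 ∈ B0, t0 ∈ B2 → different blocks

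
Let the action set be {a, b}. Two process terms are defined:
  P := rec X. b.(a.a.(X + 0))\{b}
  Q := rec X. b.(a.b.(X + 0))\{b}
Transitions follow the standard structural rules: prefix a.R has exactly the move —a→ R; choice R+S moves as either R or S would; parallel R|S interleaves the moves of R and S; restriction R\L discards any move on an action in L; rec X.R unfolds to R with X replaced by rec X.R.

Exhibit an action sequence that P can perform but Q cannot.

P's transition system — 4 states:
  m0 = rec X. b.(a.a.(X + 0))\{b} has moves -b-> m1
  m1 = (a.a.((rec X. b.(a.a.(X + 0))\{b}) + 0))\{b} has moves -a-> m2
  m2 = (a.((rec X. b.(a.a.(X + 0))\{b}) + 0))\{b} has moves -a-> m3
  m3 = ((rec X. b.(a.a.(X + 0))\{b}) + 0)\{b} has moves deadlocked
Q's transition system — 3 states:
  n0 = rec X. b.(a.b.(X + 0))\{b} has moves -b-> n1
  n1 = (a.b.((rec X. b.(a.b.(X + 0))\{b}) + 0))\{b} has moves -a-> n2
  n2 = (b.((rec X. b.(a.b.(X + 0))\{b}) + 0))\{b} has moves deadlocked
Run σ = ⟨baa⟩ on P: start {m0}
  [1] b ⇒ {m1}
  [2] a ⇒ {m2}
  [3] a ⇒ {m3}
  ✓ P
Run σ = ⟨baa⟩ on Q: start {n0}
  [1] b ⇒ {n1}
  [2] a ⇒ {n2}
  [3] a ⇒ ∅ (Q stuck)

baa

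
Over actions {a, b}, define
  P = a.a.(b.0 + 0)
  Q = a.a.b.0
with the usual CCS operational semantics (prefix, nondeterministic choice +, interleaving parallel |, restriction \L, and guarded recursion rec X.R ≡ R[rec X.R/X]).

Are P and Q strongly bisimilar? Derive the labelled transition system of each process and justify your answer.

Reachable graph of P (4 states):
  m0 = a.a.(b.0 + 0) ⊢ -a-> m1
  m1 = a.(b.0 + 0) ⊢ -a-> m2
  m2 = b.0 + 0 ⊢ -b-> m3
  m3 = 0 ⊢ ∅
Reachable graph of Q (4 states):
  n0 = a.a.b.0 ⊢ -a-> n1
  n1 = a.b.0 ⊢ -a-> n2
  n2 = b.0 ⊢ -b-> n3
  n3 = 0 ⊢ ∅
Coarsest stable partition (strong bisimilarity classes):
  B0 = {m0, n0}
  B1 = {m1, n1}
  B2 = {m2, n2}
  B3 = {m3, n3}
m0 ∈ B0, n0 ∈ B0 → same block

YES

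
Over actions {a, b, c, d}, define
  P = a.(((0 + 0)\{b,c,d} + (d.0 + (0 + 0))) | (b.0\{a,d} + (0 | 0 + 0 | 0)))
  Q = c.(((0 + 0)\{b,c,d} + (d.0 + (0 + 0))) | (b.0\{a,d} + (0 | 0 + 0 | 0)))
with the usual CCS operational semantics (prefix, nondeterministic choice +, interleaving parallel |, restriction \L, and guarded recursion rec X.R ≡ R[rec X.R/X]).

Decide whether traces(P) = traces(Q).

P's transition system — 5 states:
  u0 = a.(((0 + 0)\{b,c,d} + (d.0 + (0 + 0))) | (b.0\{a,d} + (0 | 0 + 0 | 0))) | --a--▸ u1
  u1 = ((0 + 0)\{b,c,d} + (d.0 + (0 + 0))) | (b.0\{a,d} + (0 | 0 + 0 | 0)) | --b--▸ u2, --d--▸ u3
  u2 = ((0 + 0)\{b,c,d} + (d.0 + (0 + 0))) | 0\{a,d} | --d--▸ u4
  u3 = 0 | (b.0\{a,d} + (0 | 0 + 0 | 0)) | --b--▸ u4
  u4 = 0 | 0\{a,d} | (no moves)
Q's transition system — 5 states:
  v0 = c.(((0 + 0)\{b,c,d} + (d.0 + (0 + 0))) | (b.0\{a,d} + (0 | 0 + 0 | 0))) | --c--▸ v1
  v1 = ((0 + 0)\{b,c,d} + (d.0 + (0 + 0))) | (b.0\{a,d} + (0 | 0 + 0 | 0)) | --b--▸ v2, --d--▸ v3
  v2 = ((0 + 0)\{b,c,d} + (d.0 + (0 + 0))) | 0\{a,d} | --d--▸ v4
  v3 = 0 | (b.0\{a,d} + (0 | 0 + 0 | 0)) | --b--▸ v4
  v4 = 0 | 0\{a,d} | (no moves)
Trace ⟨a⟩ through P, begin at {u0}:
  step 1 (a): {u1}
  P completes σ.
Trace ⟨a⟩ through Q, begin at {v0}:
  step 1 (a): ∅  — Q cannot continue

trace-distinct — witness ⟨a⟩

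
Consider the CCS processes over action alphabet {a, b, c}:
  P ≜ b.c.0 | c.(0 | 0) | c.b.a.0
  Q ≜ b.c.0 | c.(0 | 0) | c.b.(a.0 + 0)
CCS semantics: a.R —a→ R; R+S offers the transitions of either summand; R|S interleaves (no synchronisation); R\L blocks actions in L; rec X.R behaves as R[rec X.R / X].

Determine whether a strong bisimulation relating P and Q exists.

P ~ Q

LTS(P): 24 reachable states
  s0 = b.c.0 | c.(0 | 0) | c.b.a.0 :: ··b··> s1, ··c··> s2, ··c··> s3
  s1 = c.0 | c.(0 | 0) | c.b.a.0 :: ··c··> s4, ··c··> s5, ··c··> s6
  s2 = b.c.0 | (0 | 0) | c.b.a.0 :: ··b··> s5, ··c··> s7
  s3 = b.c.0 | c.(0 | 0) | b.a.0 :: ··b··> s6, ··b··> s8, ··c··> s7
  s4 = 0 | c.(0 | 0) | c.b.a.0 :: ··c··> s10, ··c··> s9
  s5 = c.0 | (0 | 0) | c.b.a.0 :: ··c··> s11, ··c··> s9
  s6 = c.0 | c.(0 | 0) | b.a.0 :: ··b··> s12, ··c··> s10, ··c··> s11
  s7 = b.c.0 | (0 | 0) | b.a.0 :: ··b··> s11, ··b··> s13
  s8 = b.c.0 | c.(0 | 0) | a.0 :: ··a··> s14, ··b··> s12, ··c··> s13
  s9 = 0 | (0 | 0) | c.b.a.0 :: ··c··> s15
  s10 = 0 | c.(0 | 0) | b.a.0 :: ··b··> s16, ··c··> s15
  s11 = c.0 | (0 | 0) | b.a.0 :: ··b··> s17, ··c··> s15
  s12 = c.0 | c.(0 | 0) | a.0 :: ··a··> s18, ··c··> s16, ··c··> s17
  s13 = b.c.0 | (0 | 0) | a.0 :: ··a··> s19, ··b··> s17
  s14 = b.c.0 | c.(0 | 0) | 0 :: ··b··> s18, ··c··> s19
  s15 = 0 | (0 | 0) | b.a.0 :: ··b··> s20
  s16 = 0 | c.(0 | 0) | a.0 :: ··a··> s21, ··c··> s20
  s17 = c.0 | (0 | 0) | a.0 :: ··a··> s22, ··c··> s20
  s18 = c.0 | c.(0 | 0) | 0 :: ··c··> s21, ··c··> s22
  s19 = b.c.0 | (0 | 0) | 0 :: ··b··> s22
  s20 = 0 | (0 | 0) | a.0 :: ··a··> s23
  s21 = 0 | c.(0 | 0) | 0 :: ··c··> s23
  s22 = c.0 | (0 | 0) | 0 :: ··c··> s23
  s23 = 0 | (0 | 0) | 0 :: ·
LTS(Q): 24 reachable states
  t0 = b.c.0 | c.(0 | 0) | c.b.(a.0 + 0) :: ··b··> t1, ··c··> t2, ··c··> t3
  t1 = c.0 | c.(0 | 0) | c.b.(a.0 + 0) :: ··c··> t4, ··c··> t5, ··c··> t6
  t2 = b.c.0 | (0 | 0) | c.b.(a.0 + 0) :: ··b··> t5, ··c··> t7
  t3 = b.c.0 | c.(0 | 0) | b.(a.0 + 0) :: ··b··> t6, ··b··> t8, ··c··> t7
  t4 = 0 | c.(0 | 0) | c.b.(a.0 + 0) :: ··c··> t10, ··c··> t9
  t5 = c.0 | (0 | 0) | c.b.(a.0 + 0) :: ··c··> t11, ··c··> t9
  t6 = c.0 | c.(0 | 0) | b.(a.0 + 0) :: ··b··> t12, ··c··> t10, ··c··> t11
  t7 = b.c.0 | (0 | 0) | b.(a.0 + 0) :: ··b··> t11, ··b··> t13
  t8 = b.c.0 | c.(0 | 0) | (a.0 + 0) :: ··a··> t14, ··b··> t12, ··c··> t13
  t9 = 0 | (0 | 0) | c.b.(a.0 + 0) :: ··c··> t15
  t10 = 0 | c.(0 | 0) | b.(a.0 + 0) :: ··b··> t16, ··c··> t15
  t11 = c.0 | (0 | 0) | b.(a.0 + 0) :: ··b··> t17, ··c··> t15
  t12 = c.0 | c.(0 | 0) | (a.0 + 0) :: ··a··> t18, ··c··> t16, ··c··> t17
  t13 = b.c.0 | (0 | 0) | (a.0 + 0) :: ··a··> t19, ··b··> t17
  t14 = b.c.0 | c.(0 | 0) | 0 :: ··b··> t18, ··c··> t19
  t15 = 0 | (0 | 0) | b.(a.0 + 0) :: ··b··> t20
  t16 = 0 | c.(0 | 0) | (a.0 + 0) :: ··a··> t21, ··c··> t20
  t17 = c.0 | (0 | 0) | (a.0 + 0) :: ··a··> t22, ··c··> t20
  t18 = c.0 | c.(0 | 0) | 0 :: ··c··> t21, ··c··> t22
  t19 = b.c.0 | (0 | 0) | 0 :: ··b··> t22
  t20 = 0 | (0 | 0) | (a.0 + 0) :: ··a··> t23
  t21 = 0 | c.(0 | 0) | 0 :: ··c··> t23
  t22 = c.0 | (0 | 0) | 0 :: ··c··> t23
  t23 = 0 | (0 | 0) | 0 :: ·
Coarsest stable partition (strong bisimilarity classes):
  B0 = {s0, t0}
  B1 = {s2, t2}
  B2 = {s7, t7}
  B3 = {s13, t13}
  B4 = {s16, s17, t16, t17}
  B5 = {s21, s22, t21, t22}
  B6 = {s23, t23}
  B7 = {s20, t20}
  B8 = {s19, t19}
  B9 = {s10, s11, t10, t11}
  B10 = {s15, t15}
  B11 = {s4, s5, t4, t5}
  B12 = {s9, t9}
  B13 = {s1, t1}
  B14 = {s6, t6}
  B15 = {s12, t12}
  B16 = {s18, t18}
  B17 = {s3, t3}
  B18 = {s8, t8}
  B19 = {s14, t14}
s0 ∈ B0, t0 ∈ B0 → same block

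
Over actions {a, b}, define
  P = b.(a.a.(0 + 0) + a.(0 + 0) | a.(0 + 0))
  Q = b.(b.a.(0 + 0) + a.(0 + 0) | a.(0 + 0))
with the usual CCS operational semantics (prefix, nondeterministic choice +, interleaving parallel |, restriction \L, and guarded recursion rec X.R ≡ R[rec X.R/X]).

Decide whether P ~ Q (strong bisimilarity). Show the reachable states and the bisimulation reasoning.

Reachable graph of P (7 states):
  p0 = b.(a.a.(0 + 0) + a.(0 + 0) | a.(0 + 0)) has moves =b=> p1
  p1 = a.a.(0 + 0) + a.(0 + 0) | a.(0 + 0) has moves =a=> p2, =a=> p3, =a=> p4
  p2 = (0 + 0) | a.(0 + 0) has moves =a=> p5
  p3 = a.(0 + 0) has moves =a=> p6
  p4 = a.(0 + 0) | (0 + 0) has moves =a=> p5
  p5 = (0 + 0) | (0 + 0) has moves (no moves)
  p6 = 0 + 0 has moves (no moves)
Reachable graph of Q (7 states):
  q0 = b.(b.a.(0 + 0) + a.(0 + 0) | a.(0 + 0)) has moves =b=> q1
  q1 = b.a.(0 + 0) + a.(0 + 0) | a.(0 + 0) has moves =a=> q2, =a=> q3, =b=> q4
  q2 = (0 + 0) | a.(0 + 0) has moves =a=> q5
  q3 = a.(0 + 0) | (0 + 0) has moves =a=> q5
  q4 = a.(0 + 0) has moves =a=> q6
  q5 = (0 + 0) | (0 + 0) has moves (no moves)
  q6 = 0 + 0 has moves (no moves)
Bisimilarity quotient blocks:
  B0 = {p0}
  B1 = {p1}
  B2 = {p2, p3, p4, q2, q3, q4}
  B3 = {p5, p6, q5, q6}
  B4 = {q0}
  B5 = {q1}
p0 ∈ B0, q0 ∈ B4 → different blocks

P ≁ Q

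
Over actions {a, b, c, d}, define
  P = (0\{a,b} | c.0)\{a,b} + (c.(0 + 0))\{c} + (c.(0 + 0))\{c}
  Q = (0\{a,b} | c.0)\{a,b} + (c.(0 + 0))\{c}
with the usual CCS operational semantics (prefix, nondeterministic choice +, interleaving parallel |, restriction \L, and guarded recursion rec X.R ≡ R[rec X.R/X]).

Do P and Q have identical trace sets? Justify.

P's transition system — 2 states:
  s0 = (0\{a,b} | c.0)\{a,b} + (c.(0 + 0))\{c} + (c.(0 + 0))\{c} | —c→ s1
  s1 = (0\{a,b} | 0)\{a,b} | ∅
Q's transition system — 2 states:
  t0 = (0\{a,b} | c.0)\{a,b} + (c.(0 + 0))\{c} | —c→ t1
  t1 = (0\{a,b} | 0)\{a,b} | ∅
Partition-refinement fixed point:
  B0 = {s0, t0}
  B1 = {s1, t1}
s0 ∈ B0, t0 ∈ B0 → same block
Bisimilar ⇒ trace-equivalent.

traces(P) = traces(Q)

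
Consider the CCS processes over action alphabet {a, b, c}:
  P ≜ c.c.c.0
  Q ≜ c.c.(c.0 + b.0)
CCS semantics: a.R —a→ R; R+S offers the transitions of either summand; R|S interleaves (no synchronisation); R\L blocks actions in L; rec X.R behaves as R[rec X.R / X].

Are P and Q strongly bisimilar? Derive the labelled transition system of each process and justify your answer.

NO

Reachable graph of P (4 states):
  s0 = c.c.c.0 :: -c-> s1
  s1 = c.c.0 :: -c-> s2
  s2 = c.0 :: -c-> s3
  s3 = 0 :: ·
Reachable graph of Q (4 states):
  t0 = c.c.(c.0 + b.0) :: -c-> t1
  t1 = c.(c.0 + b.0) :: -c-> t2
  t2 = c.0 + b.0 :: -b-> t3, -c-> t3
  t3 = 0 :: ·
Bisimilarity quotient blocks:
  B0 = {s0}
  B1 = {s1}
  B2 = {s2}
  B3 = {s3, t3}
  B4 = {t0}
  B5 = {t1}
  B6 = {t2}
s0 ∈ B0, t0 ∈ B4 → different blocks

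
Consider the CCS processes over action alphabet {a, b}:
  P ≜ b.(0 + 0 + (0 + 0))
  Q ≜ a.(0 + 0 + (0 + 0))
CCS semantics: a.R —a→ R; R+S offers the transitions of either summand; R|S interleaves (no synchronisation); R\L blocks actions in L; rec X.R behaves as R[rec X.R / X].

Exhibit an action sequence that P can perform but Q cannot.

Reachable graph of P (2 states):
  p0 = b.(0 + 0 + (0 + 0)) :: ··b··> p1
  p1 = 0 + 0 + (0 + 0) :: (no moves)
Reachable graph of Q (2 states):
  q0 = a.(0 + 0 + (0 + 0)) :: ··a··> q1
  q1 = 0 + 0 + (0 + 0) :: (no moves)
Executing b from P (initial set {p0}):
  after b @ step 1: {p1}
  ✓ P
Executing b from Q (initial set {q0}):
  after b @ step 1: ∅  — Q cannot continue

b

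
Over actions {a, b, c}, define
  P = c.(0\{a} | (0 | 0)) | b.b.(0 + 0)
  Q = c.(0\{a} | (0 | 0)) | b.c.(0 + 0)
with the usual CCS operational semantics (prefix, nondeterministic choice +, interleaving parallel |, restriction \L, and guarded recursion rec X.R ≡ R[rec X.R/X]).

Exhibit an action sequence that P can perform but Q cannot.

P's transition system — 6 states:
  p0 = c.(0\{a} | (0 | 0)) | b.b.(0 + 0) ⊢ —b→ p1, —c→ p2
  p1 = c.(0\{a} | (0 | 0)) | b.(0 + 0) ⊢ —b→ p3, —c→ p4
  p2 = 0\{a} | (0 | 0) | b.b.(0 + 0) ⊢ —b→ p4
  p3 = c.(0\{a} | (0 | 0)) | (0 + 0) ⊢ —c→ p5
  p4 = 0\{a} | (0 | 0) | b.(0 + 0) ⊢ —b→ p5
  p5 = 0\{a} | (0 | 0) | (0 + 0) ⊢ (no moves)
Q's transition system — 6 states:
  q0 = c.(0\{a} | (0 | 0)) | b.c.(0 + 0) ⊢ —b→ q1, —c→ q2
  q1 = c.(0\{a} | (0 | 0)) | c.(0 + 0) ⊢ —c→ q3, —c→ q4
  q2 = 0\{a} | (0 | 0) | b.c.(0 + 0) ⊢ —b→ q3
  q3 = 0\{a} | (0 | 0) | c.(0 + 0) ⊢ —c→ q5
  q4 = c.(0\{a} | (0 | 0)) | (0 + 0) ⊢ —c→ q5
  q5 = 0\{a} | (0 | 0) | (0 + 0) ⊢ (no moves)
Executing bb from P (initial set {p0}):
  step 1 (b): {p1}
  step 2 (b): {p3}
  P completes σ.
Executing bb from Q (initial set {q0}):
  step 1 (b): {q1}
  step 2 (b): ∅ (Q stuck)

bb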